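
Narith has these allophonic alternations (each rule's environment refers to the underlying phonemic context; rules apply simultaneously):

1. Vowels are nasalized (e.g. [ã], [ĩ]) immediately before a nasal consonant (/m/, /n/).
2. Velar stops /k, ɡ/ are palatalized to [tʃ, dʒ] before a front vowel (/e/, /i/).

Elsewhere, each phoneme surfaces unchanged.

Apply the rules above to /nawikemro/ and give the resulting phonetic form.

[nawitʃẽmro]

/n/ (word-initial) is unaffected → [n].
/a/ (between /n/ and /w/): rule 1 targets it, but not before a nasal consonant → unchanged [a].
/w/ (between /a/ and /i/): no rule targets it → [w].
/i/ (between /w/ and /k/) is in the target of rule 1 but the environment (before a nasal consonant) is not met → [i].
/k/ — between /i/ and /e/, before a front vowel — surfaces as [tʃ] (rule 2).
Rule 1 applies to /e/ (between /k/ and /m/: before a nasal consonant) → [ẽ].
/m/ — not in any rule's target class → [m].
/r/ (between /m/ and /o/) is unaffected → [r].
/o/ — word-final; rule 1 does not apply here → [o].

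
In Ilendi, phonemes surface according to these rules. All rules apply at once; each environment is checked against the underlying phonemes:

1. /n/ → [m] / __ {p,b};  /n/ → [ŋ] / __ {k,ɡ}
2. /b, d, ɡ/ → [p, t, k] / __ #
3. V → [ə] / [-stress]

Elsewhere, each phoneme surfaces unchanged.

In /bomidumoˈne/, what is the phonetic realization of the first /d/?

/d/ (between /i/ and /u/) is in the target of rule 2 but the environment (word-finally) is not met → [d].

[d]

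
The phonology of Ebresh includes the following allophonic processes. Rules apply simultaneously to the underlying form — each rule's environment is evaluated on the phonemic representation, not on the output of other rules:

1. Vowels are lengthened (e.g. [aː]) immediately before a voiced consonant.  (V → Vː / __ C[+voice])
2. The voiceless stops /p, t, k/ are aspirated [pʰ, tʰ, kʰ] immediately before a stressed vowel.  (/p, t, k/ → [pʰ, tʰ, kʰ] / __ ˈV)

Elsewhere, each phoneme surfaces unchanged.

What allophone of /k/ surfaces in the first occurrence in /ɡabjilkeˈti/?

[k]

/k/ (between /l/ and /e/): rule 2 targets it, but not immediately before a stressed vowel → unchanged [k].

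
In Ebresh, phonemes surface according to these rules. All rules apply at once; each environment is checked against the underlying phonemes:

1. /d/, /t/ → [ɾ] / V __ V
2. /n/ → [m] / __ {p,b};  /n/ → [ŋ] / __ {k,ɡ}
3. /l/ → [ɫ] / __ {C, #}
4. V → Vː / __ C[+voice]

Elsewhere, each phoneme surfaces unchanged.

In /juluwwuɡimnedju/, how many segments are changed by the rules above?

Segments that undergo a rule: /u/ → [uː] (rule 4); /u/ → [uː] (rule 4); /u/ → [uː] (rule 4); /i/ → [iː] (rule 4); /e/ → [eː] (rule 4).
All other segments surface unchanged.

5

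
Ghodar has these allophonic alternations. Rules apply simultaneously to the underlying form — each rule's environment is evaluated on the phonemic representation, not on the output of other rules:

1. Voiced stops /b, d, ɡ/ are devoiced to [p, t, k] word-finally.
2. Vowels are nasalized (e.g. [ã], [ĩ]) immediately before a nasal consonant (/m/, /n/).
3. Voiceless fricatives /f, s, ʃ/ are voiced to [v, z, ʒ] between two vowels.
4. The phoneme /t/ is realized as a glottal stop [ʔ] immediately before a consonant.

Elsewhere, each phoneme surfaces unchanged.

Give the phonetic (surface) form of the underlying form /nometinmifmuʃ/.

[nõmetĩnmifmuʃ]

/n/ (word-initial): no rule targets it → [n].
/o/ meets the environment for rule 2 (before a nasal consonant) → [õ].
/m/ (between /o/ and /e/): no rule targets it → [m].
/e/ (between /m/ and /t/) fails the environment for rule 2, so it stays [e].
/t/ (between /e/ and /i/): rule 4 targets it, but not immediately before a consonant → unchanged [t].
/i/ meets the environment for rule 2 (before a nasal consonant) → [ĩ].
/n/ — not in any rule's target class → [n].
/m/ stays [m].
/i/ (between /m/ and /f/): rule 2 targets it, but not before a nasal consonant → unchanged [i].
/f/ — between /i/ and /m/; rule 3 does not apply here → [f].
/m/ (between /f/ and /u/): no rule targets it → [m].
/u/ (between /m/ and /ʃ/) fails the environment for rule 2, so it stays [u].
/ʃ/ (word-final): rule 3 targets it, but not between two vowels → unchanged [ʃ].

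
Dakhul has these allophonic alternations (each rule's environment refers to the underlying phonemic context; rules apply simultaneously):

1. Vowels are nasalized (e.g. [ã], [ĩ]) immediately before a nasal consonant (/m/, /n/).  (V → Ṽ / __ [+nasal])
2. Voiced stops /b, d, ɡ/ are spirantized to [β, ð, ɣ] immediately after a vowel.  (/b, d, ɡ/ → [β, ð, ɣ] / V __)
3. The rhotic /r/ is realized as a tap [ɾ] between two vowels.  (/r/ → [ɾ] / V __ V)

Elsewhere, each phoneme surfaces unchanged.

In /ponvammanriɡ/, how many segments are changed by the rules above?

Segments that undergo a rule: /o/ → [õ] (rule 1); /a/ → [ã] (rule 1); /a/ → [ã] (rule 1); /ɡ/ → [ɣ] (rule 2).
All other segments surface unchanged.

4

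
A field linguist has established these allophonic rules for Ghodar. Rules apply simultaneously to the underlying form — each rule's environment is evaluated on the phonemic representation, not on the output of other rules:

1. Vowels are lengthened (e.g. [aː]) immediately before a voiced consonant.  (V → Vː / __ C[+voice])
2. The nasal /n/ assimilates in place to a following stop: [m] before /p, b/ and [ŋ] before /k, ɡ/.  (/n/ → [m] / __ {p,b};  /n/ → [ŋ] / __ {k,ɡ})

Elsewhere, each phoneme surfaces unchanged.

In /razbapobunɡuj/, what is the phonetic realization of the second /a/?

/a/ (between /b/ and /p/): rule 1 targets it, but not before a voiced consonant → unchanged [a].

[a]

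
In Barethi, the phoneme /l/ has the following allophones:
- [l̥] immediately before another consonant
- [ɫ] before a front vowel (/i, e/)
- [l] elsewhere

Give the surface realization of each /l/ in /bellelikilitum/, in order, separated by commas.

Occurrence 1 (position 3): immediately before another consonant → [l̥].
Occurrence 2 (position 4): before a front vowel (/i, e/) → [ɫ].
Occurrence 3 (position 6): before a front vowel (/i, e/) → [ɫ].
Occurrence 4 (position 10): before a front vowel (/i, e/) → [ɫ].

[l̥], [ɫ], [ɫ], [ɫ]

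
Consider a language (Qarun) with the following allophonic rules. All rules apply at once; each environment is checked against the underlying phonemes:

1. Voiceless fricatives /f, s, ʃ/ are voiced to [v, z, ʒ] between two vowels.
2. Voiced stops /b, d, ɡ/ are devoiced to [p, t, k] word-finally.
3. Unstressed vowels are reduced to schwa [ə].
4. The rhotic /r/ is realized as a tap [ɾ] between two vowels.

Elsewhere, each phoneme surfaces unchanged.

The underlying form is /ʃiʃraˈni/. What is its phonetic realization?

[ʃəʃrəˈni]

/ʃ/ (word-initial) is in the target of rule 1 but the environment (between two vowels) is not met → [ʃ].
/i/ meets the environment for rule 3 (in an unstressed syllable) → [ə].
/ʃ/ (between /i/ and /r/): rule 1 targets it, but not between two vowels → unchanged [ʃ].
/r/ (between /ʃ/ and /a/) fails the environment for rule 4, so it stays [r].
/a/ — between /r/ and /n/, in an unstressed syllable — surfaces as [ə] (rule 3).
/n/ (between /a/ and /i/) is unaffected → [n].
/i/ (word-final): rule 3 targets it, but not in an unstressed syllable → unchanged [i].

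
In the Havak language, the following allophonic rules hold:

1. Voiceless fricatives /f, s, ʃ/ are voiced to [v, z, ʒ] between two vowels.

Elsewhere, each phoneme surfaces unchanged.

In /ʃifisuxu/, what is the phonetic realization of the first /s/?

[z]

/s/ (between /i/ and /u/) occurs between two vowels → [z] by rule 1.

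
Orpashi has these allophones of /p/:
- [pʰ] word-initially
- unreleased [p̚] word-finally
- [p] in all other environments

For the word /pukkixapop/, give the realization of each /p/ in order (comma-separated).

[pʰ], [p], [p̚]

Occurrence 1 (position 1): word-initially → [pʰ].
Occurrence 2 (position 8): no conditioning environment matches → elsewhere allophone [p].
Occurrence 3 (position 10): word-finally → [p̚].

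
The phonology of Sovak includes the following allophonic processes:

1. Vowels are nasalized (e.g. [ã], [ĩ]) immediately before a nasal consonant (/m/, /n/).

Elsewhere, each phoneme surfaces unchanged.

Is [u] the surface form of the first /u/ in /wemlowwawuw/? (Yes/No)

Yes

/u/ (between /w/ and /w/): rule 1 targets it, but not before a nasal consonant → unchanged [u].
The actual realization is [u], which matches [u].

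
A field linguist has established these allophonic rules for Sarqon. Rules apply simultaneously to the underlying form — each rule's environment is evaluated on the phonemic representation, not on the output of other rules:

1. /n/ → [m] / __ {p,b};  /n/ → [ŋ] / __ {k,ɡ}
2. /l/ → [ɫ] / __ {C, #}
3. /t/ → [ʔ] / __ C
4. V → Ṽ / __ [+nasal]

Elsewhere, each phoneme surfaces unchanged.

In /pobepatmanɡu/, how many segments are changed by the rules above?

3

Segments that undergo a rule: /t/ → [ʔ] (rule 3); /a/ → [ã] (rule 4); /n/ → [ŋ] (rule 1).
All other segments surface unchanged.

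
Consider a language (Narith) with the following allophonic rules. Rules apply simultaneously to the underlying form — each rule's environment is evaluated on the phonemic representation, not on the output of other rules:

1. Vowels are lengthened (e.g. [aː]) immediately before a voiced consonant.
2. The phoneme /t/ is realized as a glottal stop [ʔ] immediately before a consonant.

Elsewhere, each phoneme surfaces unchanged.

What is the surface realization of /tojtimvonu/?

[toːjtiːmvoːnu]

/t/ — word-initial; rule 2 does not apply here → [t].
/o/ meets the environment for rule 1 (before a voiced consonant) → [oː].
/j/ — not in any rule's target class → [j].
/t/ — between /j/ and /i/; rule 2 does not apply here → [t].
/i/ — between /t/ and /m/, before a voiced consonant — surfaces as [iː] (rule 1).
/m/ (between /i/ and /v/): no rule targets it → [m].
/v/ (between /m/ and /o/) is unaffected → [v].
/o/ — between /v/ and /n/, before a voiced consonant — surfaces as [oː] (rule 1).
/n/ stays [n].
/u/ (word-final): rule 1 targets it, but not before a voiced consonant → unchanged [u].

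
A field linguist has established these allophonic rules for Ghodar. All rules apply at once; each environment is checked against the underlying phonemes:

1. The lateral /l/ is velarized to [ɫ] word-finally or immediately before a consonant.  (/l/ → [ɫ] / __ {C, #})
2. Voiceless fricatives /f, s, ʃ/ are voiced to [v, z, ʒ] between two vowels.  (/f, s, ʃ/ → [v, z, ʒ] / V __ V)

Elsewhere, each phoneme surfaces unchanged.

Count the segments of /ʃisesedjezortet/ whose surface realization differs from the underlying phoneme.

Segments that undergo a rule: /s/ → [z] (rule 2); /s/ → [z] (rule 2).
All other segments surface unchanged.

2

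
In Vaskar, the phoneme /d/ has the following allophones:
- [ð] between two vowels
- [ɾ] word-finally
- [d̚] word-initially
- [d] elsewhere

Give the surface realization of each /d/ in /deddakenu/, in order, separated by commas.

[d̚], [d], [d]

Occurrence 1 (position 1): word-initially → [d̚].
Occurrence 2 (position 3): no conditioning environment matches → elsewhere allophone [d].
Occurrence 3 (position 4): no conditioning environment matches → elsewhere allophone [d].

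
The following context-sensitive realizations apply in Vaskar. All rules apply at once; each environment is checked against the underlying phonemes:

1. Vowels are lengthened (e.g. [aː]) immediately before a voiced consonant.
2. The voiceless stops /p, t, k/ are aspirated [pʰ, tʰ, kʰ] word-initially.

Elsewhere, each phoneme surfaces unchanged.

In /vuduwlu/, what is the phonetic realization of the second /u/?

[uː]

/u/ meets the environment for rule 1 (before a voiced consonant) → [uː].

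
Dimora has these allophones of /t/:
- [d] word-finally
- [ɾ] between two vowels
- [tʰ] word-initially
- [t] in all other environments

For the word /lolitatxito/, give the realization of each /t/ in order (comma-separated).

Occurrence 1 (position 5): between two vowels → [ɾ].
Occurrence 2 (position 7): no conditioning environment matches → elsewhere allophone [t].
Occurrence 3 (position 10): between two vowels → [ɾ].

[ɾ], [t], [ɾ]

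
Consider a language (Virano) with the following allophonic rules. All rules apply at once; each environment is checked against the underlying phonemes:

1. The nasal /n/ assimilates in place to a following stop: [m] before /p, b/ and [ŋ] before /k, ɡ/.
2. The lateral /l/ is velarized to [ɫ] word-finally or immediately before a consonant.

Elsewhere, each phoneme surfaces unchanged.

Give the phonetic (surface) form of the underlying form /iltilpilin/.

/l/ (between /i/ and /t/) occurs word-finally or immediately before a consonant → [ɫ] by rule 2.
/l/ (between /i/ and /p/): word-finally or immediately before a consonant, so rule 2 applies → [ɫ].
/l/ — between /i/ and /i/; rule 2 does not apply here → [l].
/n/ (word-final): rule 1 targets it, but not before a labial or velar stop → unchanged [n].

[iɫtiɫpilin]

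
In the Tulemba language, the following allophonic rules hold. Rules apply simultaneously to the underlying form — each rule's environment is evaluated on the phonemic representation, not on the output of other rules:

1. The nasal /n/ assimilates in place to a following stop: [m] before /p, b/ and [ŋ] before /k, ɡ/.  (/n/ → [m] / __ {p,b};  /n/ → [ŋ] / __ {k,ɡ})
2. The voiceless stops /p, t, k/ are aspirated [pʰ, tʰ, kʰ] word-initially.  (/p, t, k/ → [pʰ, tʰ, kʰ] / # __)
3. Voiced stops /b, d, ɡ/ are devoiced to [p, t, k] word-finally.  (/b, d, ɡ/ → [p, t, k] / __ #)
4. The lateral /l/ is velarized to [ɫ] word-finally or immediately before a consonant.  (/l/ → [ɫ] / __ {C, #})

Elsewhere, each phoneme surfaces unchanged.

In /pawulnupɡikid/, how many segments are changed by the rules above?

3

Segments that undergo a rule: /p/ → [pʰ] (rule 2); /l/ → [ɫ] (rule 4); /d/ → [t] (rule 3).
All other segments surface unchanged.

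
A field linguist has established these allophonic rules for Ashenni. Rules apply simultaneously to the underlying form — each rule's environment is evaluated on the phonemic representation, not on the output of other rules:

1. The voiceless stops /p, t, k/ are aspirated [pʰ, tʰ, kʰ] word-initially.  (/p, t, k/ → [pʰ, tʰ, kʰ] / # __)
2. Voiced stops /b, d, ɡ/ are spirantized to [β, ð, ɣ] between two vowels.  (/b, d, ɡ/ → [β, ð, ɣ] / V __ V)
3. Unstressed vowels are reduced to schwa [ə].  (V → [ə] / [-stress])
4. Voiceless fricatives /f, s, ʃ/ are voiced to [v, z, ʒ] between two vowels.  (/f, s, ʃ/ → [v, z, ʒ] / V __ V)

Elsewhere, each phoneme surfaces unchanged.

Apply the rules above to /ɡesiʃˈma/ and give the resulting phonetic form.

[ɡəzəʃˈma]

/ɡ/ (word-initial): rule 2 targets it, but not between two vowels → unchanged [ɡ].
/e/ (between /ɡ/ and /s/) occurs in an unstressed syllable → [ə] by rule 3.
/s/ (between /e/ and /i/): between two vowels, so rule 4 applies → [z].
Rule 3 applies to /i/ (between /s/ and /ʃ/: in an unstressed syllable) → [ə].
/ʃ/ — between /i/ and /m/; rule 4 does not apply here → [ʃ].
/m/ stays [m].
/a/ (word-final) fails the environment for rule 3, so it stays [a].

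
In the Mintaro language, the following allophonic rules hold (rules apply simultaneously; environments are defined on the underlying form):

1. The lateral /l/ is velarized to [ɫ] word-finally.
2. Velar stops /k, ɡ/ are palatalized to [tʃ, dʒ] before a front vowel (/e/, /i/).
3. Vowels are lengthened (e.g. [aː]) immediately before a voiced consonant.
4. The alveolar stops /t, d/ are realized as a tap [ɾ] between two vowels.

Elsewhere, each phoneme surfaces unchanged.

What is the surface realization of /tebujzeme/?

[teːbuːjzeːme]

/t/ (word-initial) is in the target of rule 4 but the environment (between two vowels) is not met → [t].
/e/ meets the environment for rule 3 (before a voiced consonant) → [eː].
/b/ (between /e/ and /u/): no rule targets it → [b].
/u/ meets the environment for rule 3 (before a voiced consonant) → [uː].
/j/ stays [j].
/z/ (between /j/ and /e/): no rule targets it → [z].
Rule 3 applies to /e/ (between /z/ and /m/: before a voiced consonant) → [eː].
/m/ stays [m].
/e/ (word-final): rule 3 targets it, but not before a voiced consonant → unchanged [e].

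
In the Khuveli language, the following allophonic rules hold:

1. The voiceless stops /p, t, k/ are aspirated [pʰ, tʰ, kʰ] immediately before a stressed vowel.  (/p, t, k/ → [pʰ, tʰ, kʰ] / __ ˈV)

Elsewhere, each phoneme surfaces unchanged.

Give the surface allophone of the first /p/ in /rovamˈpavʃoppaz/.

[pʰ]

/p/ meets the environment for rule 1 (immediately before a stressed vowel) → [pʰ].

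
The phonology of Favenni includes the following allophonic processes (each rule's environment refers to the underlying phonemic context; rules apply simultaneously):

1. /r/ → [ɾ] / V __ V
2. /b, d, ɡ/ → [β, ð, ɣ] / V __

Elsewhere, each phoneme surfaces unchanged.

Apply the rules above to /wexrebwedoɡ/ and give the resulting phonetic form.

/w/ — not in any rule's target class → [w].
/e/ stays [e].
/x/ — not in any rule's target class → [x].
/r/ (between /x/ and /e/): rule 1 targets it, but not between two vowels → unchanged [r].
/e/ (between /r/ and /b/): no rule targets it → [e].
/b/ — between /e/ and /w/, immediately after a vowel — surfaces as [β] (rule 2).
/w/ — not in any rule's target class → [w].
/e/ — not in any rule's target class → [e].
/d/ — between /e/ and /o/, immediately after a vowel — surfaces as [ð] (rule 2).
/o/ — not in any rule's target class → [o].
/ɡ/ — word-final, immediately after a vowel — surfaces as [ɣ] (rule 2).

[wexreβweðoɣ]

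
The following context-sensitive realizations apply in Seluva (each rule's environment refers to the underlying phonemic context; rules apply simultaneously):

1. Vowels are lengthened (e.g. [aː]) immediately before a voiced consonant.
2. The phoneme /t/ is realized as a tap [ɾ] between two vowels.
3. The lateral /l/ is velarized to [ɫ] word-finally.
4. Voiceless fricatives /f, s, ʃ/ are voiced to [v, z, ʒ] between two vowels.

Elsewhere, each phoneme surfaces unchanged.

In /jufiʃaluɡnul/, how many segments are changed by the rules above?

6

Segments that undergo a rule: /f/ → [v] (rule 4); /ʃ/ → [ʒ] (rule 4); /a/ → [aː] (rule 1); /u/ → [uː] (rule 1); /u/ → [uː] (rule 1); /l/ → [ɫ] (rule 3).
All other segments surface unchanged.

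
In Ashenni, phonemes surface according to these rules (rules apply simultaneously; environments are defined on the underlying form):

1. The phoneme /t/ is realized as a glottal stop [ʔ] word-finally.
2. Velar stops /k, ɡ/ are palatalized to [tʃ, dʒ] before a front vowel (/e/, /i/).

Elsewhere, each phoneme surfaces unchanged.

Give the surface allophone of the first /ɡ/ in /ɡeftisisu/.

Rule 2 applies to /ɡ/ (word-initial: before a front vowel) → [dʒ].

[dʒ]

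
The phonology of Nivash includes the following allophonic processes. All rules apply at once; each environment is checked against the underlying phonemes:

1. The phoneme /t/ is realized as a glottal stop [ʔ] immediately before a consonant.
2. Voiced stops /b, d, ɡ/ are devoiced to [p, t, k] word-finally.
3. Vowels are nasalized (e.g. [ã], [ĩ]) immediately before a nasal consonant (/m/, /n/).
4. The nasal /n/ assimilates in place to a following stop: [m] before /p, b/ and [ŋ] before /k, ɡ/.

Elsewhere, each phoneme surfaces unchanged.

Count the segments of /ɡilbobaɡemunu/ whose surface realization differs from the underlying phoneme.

2

Segments that undergo a rule: /e/ → [ẽ] (rule 3); /u/ → [ũ] (rule 3).
All other segments surface unchanged.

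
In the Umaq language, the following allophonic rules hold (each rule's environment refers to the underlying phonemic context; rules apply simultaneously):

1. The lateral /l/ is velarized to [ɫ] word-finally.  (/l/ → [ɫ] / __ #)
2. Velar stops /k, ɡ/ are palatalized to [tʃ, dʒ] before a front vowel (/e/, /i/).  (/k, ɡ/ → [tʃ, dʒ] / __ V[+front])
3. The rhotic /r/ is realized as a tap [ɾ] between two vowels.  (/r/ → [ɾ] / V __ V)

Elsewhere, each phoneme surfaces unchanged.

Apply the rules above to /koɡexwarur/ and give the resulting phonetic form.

[kodʒexwaɾur]

/k/ — word-initial; rule 2 does not apply here → [k].
/o/ (between /k/ and /ɡ/) is unaffected → [o].
/ɡ/ (between /o/ and /e/): before a front vowel, so rule 2 applies → [dʒ].
/e/ — not in any rule's target class → [e].
/x/ (between /e/ and /w/): no rule targets it → [x].
/w/ — not in any rule's target class → [w].
/a/ (between /w/ and /r/): no rule targets it → [a].
/r/ meets the environment for rule 3 (between two vowels) → [ɾ].
/u/ (between /r/ and /r/): no rule targets it → [u].
/r/ (word-final) fails the environment for rule 3, so it stays [r].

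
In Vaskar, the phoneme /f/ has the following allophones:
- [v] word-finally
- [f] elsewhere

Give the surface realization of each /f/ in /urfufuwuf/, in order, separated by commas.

[f], [f], [v]

Occurrence 1 (position 3): no conditioning environment matches → elsewhere allophone [f].
Occurrence 2 (position 5): no conditioning environment matches → elsewhere allophone [f].
Occurrence 3 (position 9): word-finally → [v].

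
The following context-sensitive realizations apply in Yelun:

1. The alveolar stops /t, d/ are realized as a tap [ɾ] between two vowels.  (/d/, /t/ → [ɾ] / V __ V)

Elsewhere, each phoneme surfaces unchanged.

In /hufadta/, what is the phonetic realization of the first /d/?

[d]

/d/ (between /a/ and /t/) is in the target of rule 1 but the environment (between two vowels) is not met → [d].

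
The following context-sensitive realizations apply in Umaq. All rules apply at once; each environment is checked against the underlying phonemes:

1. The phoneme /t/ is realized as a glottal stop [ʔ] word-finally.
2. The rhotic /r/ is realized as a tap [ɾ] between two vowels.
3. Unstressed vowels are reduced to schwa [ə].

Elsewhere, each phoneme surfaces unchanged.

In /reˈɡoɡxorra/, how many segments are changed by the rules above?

Segments that undergo a rule: /e/ → [ə] (rule 3); /o/ → [ə] (rule 3); /a/ → [ə] (rule 3).
All other segments surface unchanged.

3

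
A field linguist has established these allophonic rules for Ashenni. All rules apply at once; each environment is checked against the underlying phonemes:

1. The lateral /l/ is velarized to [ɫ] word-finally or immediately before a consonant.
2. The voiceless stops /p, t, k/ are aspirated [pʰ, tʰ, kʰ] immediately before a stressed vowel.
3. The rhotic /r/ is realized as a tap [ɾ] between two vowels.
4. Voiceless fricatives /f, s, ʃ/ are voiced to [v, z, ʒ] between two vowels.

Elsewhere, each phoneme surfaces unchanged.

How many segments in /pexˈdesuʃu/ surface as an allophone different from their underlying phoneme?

2

Segments that undergo a rule: /s/ → [z] (rule 4); /ʃ/ → [ʒ] (rule 4).
All other segments surface unchanged.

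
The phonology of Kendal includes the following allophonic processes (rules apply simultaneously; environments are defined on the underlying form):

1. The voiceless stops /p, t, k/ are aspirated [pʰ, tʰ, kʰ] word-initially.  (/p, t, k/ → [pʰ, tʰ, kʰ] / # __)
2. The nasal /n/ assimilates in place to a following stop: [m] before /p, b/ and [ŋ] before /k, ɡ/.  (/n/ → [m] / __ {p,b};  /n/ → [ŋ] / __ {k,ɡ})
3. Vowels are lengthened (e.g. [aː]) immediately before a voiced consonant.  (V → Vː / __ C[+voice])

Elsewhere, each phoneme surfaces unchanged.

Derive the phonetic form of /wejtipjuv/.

/w/ — not in any rule's target class → [w].
/e/ — between /w/ and /j/, before a voiced consonant — surfaces as [eː] (rule 3).
/j/ (between /e/ and /t/): no rule targets it → [j].
/t/ (between /j/ and /i/): rule 1 targets it, but not word-initially → unchanged [t].
/i/ — between /t/ and /p/; rule 3 does not apply here → [i].
/p/ — between /i/ and /j/; rule 1 does not apply here → [p].
/j/ — not in any rule's target class → [j].
/u/ meets the environment for rule 3 (before a voiced consonant) → [uː].
/v/ (word-final): no rule targets it → [v].

[weːjtipjuːv]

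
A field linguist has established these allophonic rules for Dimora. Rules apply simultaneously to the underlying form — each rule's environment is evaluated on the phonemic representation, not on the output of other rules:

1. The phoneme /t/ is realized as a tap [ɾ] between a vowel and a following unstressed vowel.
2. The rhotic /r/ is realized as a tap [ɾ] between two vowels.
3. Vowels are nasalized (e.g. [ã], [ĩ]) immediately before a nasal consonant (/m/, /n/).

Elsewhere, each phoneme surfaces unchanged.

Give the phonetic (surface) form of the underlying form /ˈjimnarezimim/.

[ˈjĩmnaɾezĩmĩm]

/j/ (word-initial): no rule targets it → [j].
Rule 3 applies to /i/ (between /j/ and /m/: before a nasal consonant) → [ĩ].
/m/ (between /i/ and /n/): no rule targets it → [m].
/n/ stays [n].
/a/ (between /n/ and /r/) is in the target of rule 3 but the environment (before a nasal consonant) is not met → [a].
Rule 2 applies to /r/ (between /a/ and /e/: between two vowels) → [ɾ].
/e/ (between /r/ and /z/) fails the environment for rule 3, so it stays [e].
/z/ (between /e/ and /i/) is unaffected → [z].
/i/ (between /z/ and /m/) occurs before a nasal consonant → [ĩ] by rule 3.
/m/ (between /i/ and /i/): no rule targets it → [m].
/i/ (between /m/ and /m/): before a nasal consonant, so rule 3 applies → [ĩ].
/m/ (word-final) is unaffected → [m].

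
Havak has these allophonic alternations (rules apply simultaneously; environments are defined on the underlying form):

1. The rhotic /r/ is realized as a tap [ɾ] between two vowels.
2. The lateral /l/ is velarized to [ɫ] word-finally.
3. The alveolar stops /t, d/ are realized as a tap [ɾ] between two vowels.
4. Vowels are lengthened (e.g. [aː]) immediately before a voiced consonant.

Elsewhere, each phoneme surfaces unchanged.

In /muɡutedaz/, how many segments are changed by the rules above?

5

Segments that undergo a rule: /u/ → [uː] (rule 4); /t/ → [ɾ] (rule 3); /e/ → [eː] (rule 4); /d/ → [ɾ] (rule 3); /a/ → [aː] (rule 4).
All other segments surface unchanged.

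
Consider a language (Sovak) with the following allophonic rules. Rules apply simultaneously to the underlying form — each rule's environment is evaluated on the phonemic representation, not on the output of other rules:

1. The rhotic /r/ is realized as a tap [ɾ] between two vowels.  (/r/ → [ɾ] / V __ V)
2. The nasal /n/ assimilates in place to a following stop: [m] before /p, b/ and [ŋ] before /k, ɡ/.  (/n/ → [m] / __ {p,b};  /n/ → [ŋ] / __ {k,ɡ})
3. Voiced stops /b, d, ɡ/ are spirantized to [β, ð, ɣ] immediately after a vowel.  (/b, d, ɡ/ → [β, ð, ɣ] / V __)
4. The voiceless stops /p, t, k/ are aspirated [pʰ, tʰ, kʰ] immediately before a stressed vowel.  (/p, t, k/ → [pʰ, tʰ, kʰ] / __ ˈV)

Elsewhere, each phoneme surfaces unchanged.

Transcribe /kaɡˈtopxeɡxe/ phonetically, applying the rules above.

/k/ (word-initial): rule 4 targets it, but not immediately before a stressed vowel → unchanged [k].
/a/ — not in any rule's target class → [a].
Rule 3 applies to /ɡ/ (between /a/ and /t/: immediately after a vowel) → [ɣ].
/t/ — between /ɡ/ and /o/, immediately before a stressed vowel — surfaces as [tʰ] (rule 4).
/o/ — not in any rule's target class → [o].
/p/ (between /o/ and /x/): rule 4 targets it, but not immediately before a stressed vowel → unchanged [p].
/x/ (between /p/ and /e/) is unaffected → [x].
/e/ — not in any rule's target class → [e].
/ɡ/ — between /e/ and /x/, immediately after a vowel — surfaces as [ɣ] (rule 3).
/x/ — not in any rule's target class → [x].
/e/ (word-final): no rule targets it → [e].

[kaɣˈtʰopxeɣxe]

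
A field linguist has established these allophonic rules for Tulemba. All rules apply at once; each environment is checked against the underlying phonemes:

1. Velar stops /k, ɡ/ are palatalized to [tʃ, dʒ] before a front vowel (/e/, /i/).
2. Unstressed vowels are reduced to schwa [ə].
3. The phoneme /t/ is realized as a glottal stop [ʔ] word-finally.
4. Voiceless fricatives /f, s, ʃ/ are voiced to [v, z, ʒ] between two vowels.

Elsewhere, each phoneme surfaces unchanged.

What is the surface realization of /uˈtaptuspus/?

/u/ (word-initial): in an unstressed syllable, so rule 2 applies → [ə].
/t/ (between /u/ and /a/): rule 3 targets it, but not word-finally → unchanged [t].
/a/ — between /t/ and /p/; rule 2 does not apply here → [a].
/p/ (between /a/ and /t/) is unaffected → [p].
/t/ (between /p/ and /u/) fails the environment for rule 3, so it stays [t].
/u/ — between /t/ and /s/, in an unstressed syllable — surfaces as [ə] (rule 2).
/s/ (between /u/ and /p/) fails the environment for rule 4, so it stays [s].
/p/ stays [p].
/u/ — between /p/ and /s/, in an unstressed syllable — surfaces as [ə] (rule 2).
/s/ (word-final) is in the target of rule 4 but the environment (between two vowels) is not met → [s].

[əˈtaptəspəs]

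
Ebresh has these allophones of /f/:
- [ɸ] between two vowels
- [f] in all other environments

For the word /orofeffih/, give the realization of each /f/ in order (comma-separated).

[ɸ], [f], [f]

Occurrence 1 (position 4): between two vowels → [ɸ].
Occurrence 2 (position 6): no conditioning environment matches → elsewhere allophone [f].
Occurrence 3 (position 7): no conditioning environment matches → elsewhere allophone [f].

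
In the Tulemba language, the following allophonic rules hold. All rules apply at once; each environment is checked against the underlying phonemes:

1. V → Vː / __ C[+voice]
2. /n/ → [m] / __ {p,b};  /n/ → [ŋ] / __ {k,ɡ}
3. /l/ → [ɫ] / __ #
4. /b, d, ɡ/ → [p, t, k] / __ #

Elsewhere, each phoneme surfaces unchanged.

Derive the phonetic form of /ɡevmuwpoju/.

[ɡeːvmuːwpoːju]

/ɡ/ (word-initial) fails the environment for rule 4, so it stays [ɡ].
/e/ (between /ɡ/ and /v/): before a voiced consonant, so rule 1 applies → [eː].
/v/ (between /e/ and /m/): no rule targets it → [v].
/m/ (between /v/ and /u/): no rule targets it → [m].
/u/ — between /m/ and /w/, before a voiced consonant — surfaces as [uː] (rule 1).
/w/ (between /u/ and /p/): no rule targets it → [w].
/p/ (between /w/ and /o/): no rule targets it → [p].
/o/ (between /p/ and /j/) occurs before a voiced consonant → [oː] by rule 1.
/j/ — not in any rule's target class → [j].
/u/ (word-final) fails the environment for rule 1, so it stays [u].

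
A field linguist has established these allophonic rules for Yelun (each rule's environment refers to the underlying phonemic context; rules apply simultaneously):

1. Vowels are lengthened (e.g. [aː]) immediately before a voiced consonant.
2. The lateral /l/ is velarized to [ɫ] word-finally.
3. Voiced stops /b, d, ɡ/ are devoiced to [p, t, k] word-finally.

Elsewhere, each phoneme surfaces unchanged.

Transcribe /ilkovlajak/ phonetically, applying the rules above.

/i/ — word-initial, before a voiced consonant — surfaces as [iː] (rule 1).
/l/ — between /i/ and /k/; rule 2 does not apply here → [l].
/k/ stays [k].
Rule 1 applies to /o/ (between /k/ and /v/: before a voiced consonant) → [oː].
/v/ stays [v].
/l/ (between /v/ and /a/): rule 2 targets it, but not word-finally → unchanged [l].
/a/ (between /l/ and /j/) occurs before a voiced consonant → [aː] by rule 1.
/j/ — not in any rule's target class → [j].
/a/ (between /j/ and /k/): rule 1 targets it, but not before a voiced consonant → unchanged [a].
/k/ (word-final) is unaffected → [k].

[iːlkoːvlaːjak]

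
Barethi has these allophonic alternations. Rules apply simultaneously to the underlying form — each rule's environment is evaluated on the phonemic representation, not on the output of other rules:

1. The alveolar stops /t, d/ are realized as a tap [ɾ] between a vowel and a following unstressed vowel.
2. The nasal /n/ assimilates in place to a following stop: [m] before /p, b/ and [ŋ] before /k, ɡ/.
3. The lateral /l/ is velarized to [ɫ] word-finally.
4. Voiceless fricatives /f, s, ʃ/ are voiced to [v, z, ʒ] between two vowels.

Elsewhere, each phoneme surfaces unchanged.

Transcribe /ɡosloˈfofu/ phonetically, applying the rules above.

/ɡ/ (word-initial): no rule targets it → [ɡ].
/o/ stays [o].
/s/ (between /o/ and /l/): rule 4 targets it, but not between two vowels → unchanged [s].
/l/ — between /s/ and /o/; rule 3 does not apply here → [l].
/o/ (between /l/ and /f/) is unaffected → [o].
/f/ — between /o/ and /o/, between two vowels — surfaces as [v] (rule 4).
/o/ — not in any rule's target class → [o].
/f/ — between /o/ and /u/, between two vowels — surfaces as [v] (rule 4).
/u/ (word-final) is unaffected → [u].

[ɡosloˈvovu]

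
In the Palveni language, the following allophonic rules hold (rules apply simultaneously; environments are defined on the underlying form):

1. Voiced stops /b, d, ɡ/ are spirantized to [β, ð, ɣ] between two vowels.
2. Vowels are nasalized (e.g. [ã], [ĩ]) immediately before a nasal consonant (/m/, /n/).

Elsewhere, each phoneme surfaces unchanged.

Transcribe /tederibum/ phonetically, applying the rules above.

/t/ (word-initial): no rule targets it → [t].
/e/ (between /t/ and /d/): rule 2 targets it, but not before a nasal consonant → unchanged [e].
/d/ (between /e/ and /e/) occurs between two vowels → [ð] by rule 1.
/e/ (between /d/ and /r/): rule 2 targets it, but not before a nasal consonant → unchanged [e].
/r/ (between /e/ and /i/) is unaffected → [r].
/i/ (between /r/ and /b/) fails the environment for rule 2, so it stays [i].
Rule 1 applies to /b/ (between /i/ and /u/: between two vowels) → [β].
/u/ (between /b/ and /m/): before a nasal consonant, so rule 2 applies → [ũ].
/m/ — not in any rule's target class → [m].

[teðeriβũm]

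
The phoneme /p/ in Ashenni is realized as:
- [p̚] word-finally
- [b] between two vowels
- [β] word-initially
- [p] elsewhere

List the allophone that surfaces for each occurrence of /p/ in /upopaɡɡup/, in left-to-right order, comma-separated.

[b], [b], [p̚]

Occurrence 1 (position 2): between two vowels → [b].
Occurrence 2 (position 4): between two vowels → [b].
Occurrence 3 (position 9): word-finally → [p̚].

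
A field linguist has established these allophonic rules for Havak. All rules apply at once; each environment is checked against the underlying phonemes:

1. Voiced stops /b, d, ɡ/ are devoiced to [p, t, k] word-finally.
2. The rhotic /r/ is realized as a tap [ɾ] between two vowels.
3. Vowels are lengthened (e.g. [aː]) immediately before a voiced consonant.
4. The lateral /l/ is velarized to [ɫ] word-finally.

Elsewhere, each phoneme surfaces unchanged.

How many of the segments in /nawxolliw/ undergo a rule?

Segments that undergo a rule: /a/ → [aː] (rule 3); /o/ → [oː] (rule 3); /i/ → [iː] (rule 3).
All other segments surface unchanged.

3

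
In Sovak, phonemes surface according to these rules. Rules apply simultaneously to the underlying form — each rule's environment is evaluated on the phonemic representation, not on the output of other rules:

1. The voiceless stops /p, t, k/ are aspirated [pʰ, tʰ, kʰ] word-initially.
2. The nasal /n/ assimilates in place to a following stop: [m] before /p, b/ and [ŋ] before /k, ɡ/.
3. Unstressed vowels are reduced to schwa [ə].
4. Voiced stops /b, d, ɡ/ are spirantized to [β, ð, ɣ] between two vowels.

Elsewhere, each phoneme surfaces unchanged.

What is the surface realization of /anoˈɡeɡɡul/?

[ənəˈɣeɡɡəl]

Rule 3 applies to /a/ (word-initial: in an unstressed syllable) → [ə].
/n/ (between /a/ and /o/) fails the environment for rule 2, so it stays [n].
/o/ (between /n/ and /ɡ/): in an unstressed syllable, so rule 3 applies → [ə].
/ɡ/ meets the environment for rule 4 (between two vowels) → [ɣ].
/e/ — between /ɡ/ and /ɡ/; rule 3 does not apply here → [e].
/ɡ/ — between /e/ and /ɡ/; rule 4 does not apply here → [ɡ].
/ɡ/ (between /ɡ/ and /u/) fails the environment for rule 4, so it stays [ɡ].
/u/ (between /ɡ/ and /l/): in an unstressed syllable, so rule 3 applies → [ə].
/l/ (word-final) is unaffected → [l].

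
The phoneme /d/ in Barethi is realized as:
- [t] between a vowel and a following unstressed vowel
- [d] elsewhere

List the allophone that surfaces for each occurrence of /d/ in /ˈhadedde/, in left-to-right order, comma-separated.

Occurrence 1 (position 3): between a vowel and a following unstressed vowel → [t].
Occurrence 2 (position 5): no conditioning environment matches → elsewhere allophone [d].
Occurrence 3 (position 6): no conditioning environment matches → elsewhere allophone [d].

[t], [d], [d]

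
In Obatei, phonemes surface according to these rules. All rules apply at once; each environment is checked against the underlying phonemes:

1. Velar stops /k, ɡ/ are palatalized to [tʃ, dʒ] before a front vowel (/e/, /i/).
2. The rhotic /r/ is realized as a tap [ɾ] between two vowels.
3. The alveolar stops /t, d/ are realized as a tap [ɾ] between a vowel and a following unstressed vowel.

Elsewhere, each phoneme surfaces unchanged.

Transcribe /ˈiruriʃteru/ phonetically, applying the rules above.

/i/ stays [i].
Rule 2 applies to /r/ (between /i/ and /u/: between two vowels) → [ɾ].
/u/ — not in any rule's target class → [u].
/r/ — between /u/ and /i/, between two vowels — surfaces as [ɾ] (rule 2).
/i/ (between /r/ and /ʃ/): no rule targets it → [i].
/ʃ/ (between /i/ and /t/): no rule targets it → [ʃ].
/t/ — between /ʃ/ and /e/; rule 3 does not apply here → [t].
/e/ — not in any rule's target class → [e].
/r/ — between /e/ and /u/, between two vowels — surfaces as [ɾ] (rule 2).
/u/ (word-final) is unaffected → [u].

[ˈiɾuɾiʃteɾu]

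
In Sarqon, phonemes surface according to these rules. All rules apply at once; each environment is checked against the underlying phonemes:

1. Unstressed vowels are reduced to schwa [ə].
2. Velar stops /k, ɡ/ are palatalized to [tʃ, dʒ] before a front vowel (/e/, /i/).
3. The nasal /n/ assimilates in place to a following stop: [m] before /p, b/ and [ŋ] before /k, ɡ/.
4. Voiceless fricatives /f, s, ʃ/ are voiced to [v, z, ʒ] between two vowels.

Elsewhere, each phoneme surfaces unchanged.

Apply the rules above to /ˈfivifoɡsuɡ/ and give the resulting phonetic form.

[ˈfivəvəɡsəɡ]

/f/ (word-initial) fails the environment for rule 4, so it stays [f].
/i/ (between /f/ and /v/): rule 1 targets it, but not in an unstressed syllable → unchanged [i].
/v/ (between /i/ and /i/) is unaffected → [v].
/i/ (between /v/ and /f/) occurs in an unstressed syllable → [ə] by rule 1.
/f/ (between /i/ and /o/): between two vowels, so rule 4 applies → [v].
/o/ (between /f/ and /ɡ/) occurs in an unstressed syllable → [ə] by rule 1.
/ɡ/ (between /o/ and /s/) fails the environment for rule 2, so it stays [ɡ].
/s/ (between /ɡ/ and /u/): rule 4 targets it, but not between two vowels → unchanged [s].
/u/ (between /s/ and /ɡ/): in an unstressed syllable, so rule 1 applies → [ə].
/ɡ/ (word-final) fails the environment for rule 2, so it stays [ɡ].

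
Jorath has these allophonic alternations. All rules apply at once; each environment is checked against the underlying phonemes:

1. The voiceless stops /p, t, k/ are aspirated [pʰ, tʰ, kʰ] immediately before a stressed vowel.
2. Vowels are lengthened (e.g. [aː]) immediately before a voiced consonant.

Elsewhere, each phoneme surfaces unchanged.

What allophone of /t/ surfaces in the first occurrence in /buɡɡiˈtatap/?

Rule 1 applies to /t/ (between /i/ and /a/: immediately before a stressed vowel) → [tʰ].

[tʰ]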